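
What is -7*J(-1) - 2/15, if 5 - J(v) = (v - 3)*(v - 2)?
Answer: 733/15 ≈ 48.867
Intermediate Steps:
J(v) = 5 - (-3 + v)*(-2 + v) (J(v) = 5 - (v - 3)*(v - 2) = 5 - (-3 + v)*(-2 + v))
-7*J(-1) - 2/15 = -7*(-1 - 1*(-1)**2 + 5*(-1)) - 2/15 = -7*(-1 - 1*1 - 5) - 2*1/15 = -7*(-1 - 1 - 5) - 2/15 = -7*(-7) - 2/15 = 49 - 2/15 = 733/15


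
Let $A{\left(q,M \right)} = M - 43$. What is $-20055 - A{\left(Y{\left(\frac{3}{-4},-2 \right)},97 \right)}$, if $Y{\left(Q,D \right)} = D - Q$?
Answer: $-20109$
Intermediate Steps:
$A{\left(q,M \right)} = -43 + M$
$-20055 - A{\left(Y{\left(\frac{3}{-4},-2 \right)},97 \right)} = -20055 - \left(-43 + 97\right) = -20055 - 54 = -20109$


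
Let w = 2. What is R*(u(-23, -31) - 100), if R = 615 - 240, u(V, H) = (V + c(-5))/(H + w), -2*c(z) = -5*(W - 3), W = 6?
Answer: -2163375/58 ≈ -37300.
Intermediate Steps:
c(z) = 15/2 (c(z) = -(-5)*(6 - 3)/2 = -(-5)*3/2 = -1/2*(-15) = 15/2)
u(V, H) = (15/2 + V)/(2 + H) (u(V, H) = (V + 15/2)/(H + 2) = (15/2 + V)/(2 + H))
R = 375
R*(u(-23, -31) - 100) = 375*((15/2 - 23)/(2 - 31) - 100) = 375*(-31/2/(-29) - 100) = 375*(-1/29*(-31/2) - 100) = 375*(31/58 - 100) = 375*(-5769/58) = -2163375/58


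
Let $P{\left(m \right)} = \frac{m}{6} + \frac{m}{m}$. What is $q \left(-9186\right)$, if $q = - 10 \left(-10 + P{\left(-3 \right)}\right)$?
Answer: $-872670$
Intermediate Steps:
$P{\left(m \right)} = 1 + \frac{m}{6}$ ($P{\left(m \right)} = m \frac{1}{6} + 1 = \frac{m}{6} + 1 = 1 + \frac{m}{6}$)
$q = 95$ ($q = - 10 \left(-10 + \left(1 + \frac{1}{6} \left(-3\right)\right)\right) = - 10 \left(-10 + \left(1 - \frac{1}{2}\right)\right) = - 10 \left(-10 + \frac{1}{2}\right) = \left(-10\right) \left(- \frac{19}{2}\right) = 95$)
$q \left(-9186\right) = 95 \left(-9186\right) = -872670$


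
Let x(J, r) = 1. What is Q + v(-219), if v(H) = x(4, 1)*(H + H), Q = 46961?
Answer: 46523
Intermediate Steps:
v(H) = 2*H (v(H) = 1*(H + H) = 1*(2*H) = 2*H)
Q + v(-219) = 46961 + 2*(-219) = 46961 - 438 = 46523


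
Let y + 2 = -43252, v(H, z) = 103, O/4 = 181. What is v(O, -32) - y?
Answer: 43357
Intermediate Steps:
O = 724 (O = 4*181 = 724)
y = -43254 (y = -2 - 43252 = -43254)
v(O, -32) - y = 103 - 1*(-43254) = 103 + 43254 = 43357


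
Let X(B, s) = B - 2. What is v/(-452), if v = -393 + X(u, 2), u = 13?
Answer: 191/226 ≈ 0.84513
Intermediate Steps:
X(B, s) = -2 + B
v = -382 (v = -393 + (-2 + 13) = -393 + 11 = -382)
v/(-452) = -382/(-452) = -382*(-1/452) = 191/226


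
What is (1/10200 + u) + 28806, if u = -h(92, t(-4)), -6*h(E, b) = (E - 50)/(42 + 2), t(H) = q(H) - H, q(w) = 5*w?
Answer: 3232051061/112200 ≈ 28806.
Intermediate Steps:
t(H) = 4*H (t(H) = 5*H - H = 4*H)
h(E, b) = 25/132 - E/264 (h(E, b) = -(E - 50)/(6*(42 + 2)) = -(-50 + E)/(6*44) = -(-25/22 + E/44)/6 = 25/132 - E/264)
u = 7/44 (u = -(25/132 - 1/264*92) = -(25/132 - 23/66) = -1*(-7/44) = 7/44 ≈ 0.15909)
(1/10200 + u) + 28806 = (1/10200 + 7/44) + 28806 = 17861/112200 + 28806 = 3232051061/112200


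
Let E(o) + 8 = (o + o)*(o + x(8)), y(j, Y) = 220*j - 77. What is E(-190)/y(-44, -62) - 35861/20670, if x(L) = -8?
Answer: -1904941217/201677190 ≈ -9.4455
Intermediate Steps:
y(j, Y) = -77 + 220*j
E(o) = -8 + 2*o*(-8 + o) (E(o) = -8 + (o + o)*(o - 8) = -8 + (2*o)*(-8 + o) = -8 + 2*o*(-8 + o))
E(-190)/y(-44, -62) - 35861/20670 = (-8 - 16*(-190) + 2*(-190)**2)/(-77 + 220*(-44)) - 35861/20670 = (-8 + 3040 + 2*36100)/(-77 - 9680) - 35861*1/20670 = (-8 + 3040 + 72200)/(-9757) - 35861/20670 = 75232*(-1/9757) - 35861/20670 = -75232/9757 - 35861/20670 = -1904941217/201677190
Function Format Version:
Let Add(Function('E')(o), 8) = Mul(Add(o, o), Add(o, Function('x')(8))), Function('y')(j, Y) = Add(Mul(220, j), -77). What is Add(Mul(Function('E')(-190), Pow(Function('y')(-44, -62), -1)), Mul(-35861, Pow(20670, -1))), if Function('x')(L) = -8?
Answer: Rational(-1904941217, 201677190) ≈ -9.4455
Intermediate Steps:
Function('y')(j, Y) = Add(-77, Mul(220, j))
Function('E')(o) = Add(-8, Mul(2, o, Add(-8, o))) (Function('E')(o) = Add(-8, Mul(Add(o, o), Add(o, -8))) = Add(-8, Mul(Mul(2, o), Add(-8, o))) = Add(-8, Mul(2, o, Add(-8, o))))
Add(Mul(Function('E')(-190), Pow(Function('y')(-44, -62), -1)), Mul(-35861, Pow(20670, -1))) = Add(Mul(Add(-8, Mul(-16, -190), Mul(2, Pow(-190, 2))), Pow(Add(-77, Mul(220, -44)), -1)), Mul(-35861, Pow(20670, -1))) = Add(Mul(Add(-8, 3040, Mul(2, 36100)), Pow(Add(-77, -9680), -1)), Mul(-35861, Rational(1, 20670))) = Add(Mul(Add(-8, 3040, 72200), Pow(-9757, -1)), Rational(-35861, 20670)) = Add(Mul(75232, Rational(-1, 9757)), Rational(-35861, 20670)) = Add(Rational(-75232, 9757), Rational(-35861, 20670)) = Rational(-1904941217, 201677190)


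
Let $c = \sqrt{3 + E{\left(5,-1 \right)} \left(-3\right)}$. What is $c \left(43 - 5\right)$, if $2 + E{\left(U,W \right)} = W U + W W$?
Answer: $38 \sqrt{21} \approx 174.14$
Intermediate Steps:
$E{\left(U,W \right)} = -2 + W^{2} + U W$ ($E{\left(U,W \right)} = -2 + \left(W U + W W\right) = -2 + \left(U W + W^{2}\right) = -2 + \left(W^{2} + U W\right) = -2 + W^{2} + U W$)
$c = \sqrt{21}$ ($c = \sqrt{3 + \left(-2 + \left(-1\right)^{2} + 5 \left(-1\right)\right) \left(-3\right)} = \sqrt{3 + \left(-2 + 1 - 5\right) \left(-3\right)} = \sqrt{3 - -18} = \sqrt{3 + 18} = \sqrt{21} \approx 4.5826$)
$c \left(43 - 5\right) = \sqrt{21} \left(43 - 5\right) = \sqrt{21} \cdot 38 = 38 \sqrt{21}$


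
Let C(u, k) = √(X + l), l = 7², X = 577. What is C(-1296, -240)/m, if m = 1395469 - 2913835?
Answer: -√626/1518366 ≈ -1.6478e-5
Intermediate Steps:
m = -1518366
l = 49
C(u, k) = √626 (C(u, k) = √(577 + 49) = √626)
C(-1296, -240)/m = √626/(-1518366) = √626*(-1/1518366) = -√626/1518366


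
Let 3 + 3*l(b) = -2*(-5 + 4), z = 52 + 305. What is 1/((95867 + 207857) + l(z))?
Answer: 3/911171 ≈ 3.2925e-6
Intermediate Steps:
z = 357
l(b) = -⅓ (l(b) = -1 + (-2*(-5 + 4))/3 = -1 + (-2*(-1))/3 = -1 + (⅓)*2 = -1 + ⅔ = -⅓)
1/((95867 + 207857) + l(z)) = 1/((95867 + 207857) - ⅓) = 1/(303724 - ⅓) = 1/(911171/3) = 3/911171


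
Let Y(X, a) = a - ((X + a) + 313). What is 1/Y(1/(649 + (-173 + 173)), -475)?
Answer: -649/203138 ≈ -0.0031949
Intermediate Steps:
Y(X, a) = -313 - X (Y(X, a) = a - (313 + X + a) = a + (-313 - X - a) = -313 - X)
1/Y(1/(649 + (-173 + 173)), -475) = 1/(-313 - 1/(649 + (-173 + 173))) = 1/(-313 - 1/(649 + 0)) = 1/(-313 - 1/649) = 1/(-203138/649) = -649/203138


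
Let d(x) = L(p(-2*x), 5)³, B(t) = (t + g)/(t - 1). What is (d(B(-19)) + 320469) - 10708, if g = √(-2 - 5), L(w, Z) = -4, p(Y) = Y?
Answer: 309697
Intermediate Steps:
g = I*√7 (g = √(-7) = I*√7 ≈ 2.6458*I)
B(t) = (t + I*√7)/(-1 + t) (B(t) = (t + I*√7)/(t - 1) = (t + I*√7)/(-1 + t))
d(x) = -64 (d(x) = (-4)³ = -64)
(d(B(-19)) + 320469) - 10708 = (-64 + 320469) - 10708 = 320405 - 10708 = 309697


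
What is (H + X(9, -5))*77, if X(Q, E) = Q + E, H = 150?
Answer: 11858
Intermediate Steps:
X(Q, E) = E + Q
(H + X(9, -5))*77 = (150 + (-5 + 9))*77 = (150 + 4)*77 = 154*77 = 11858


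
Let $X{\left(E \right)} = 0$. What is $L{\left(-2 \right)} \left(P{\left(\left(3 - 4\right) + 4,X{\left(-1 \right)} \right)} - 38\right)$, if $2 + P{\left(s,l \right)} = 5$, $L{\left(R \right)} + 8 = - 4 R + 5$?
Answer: $-175$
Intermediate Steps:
$L{\left(R \right)} = -3 - 4 R$ ($L{\left(R \right)} = -8 - \left(-5 + 4 R\right) = -3 - 4 R$)
$P{\left(s,l \right)} = 3$ ($P{\left(s,l \right)} = -2 + 5 = 3$)
$L{\left(-2 \right)} \left(P{\left(\left(3 - 4\right) + 4,X{\left(-1 \right)} \right)} - 38\right) = \left(-3 - -8\right) \left(3 - 38\right) = \left(-3 + 8\right) \left(-35\right) = 5 \left(-35\right) = -175$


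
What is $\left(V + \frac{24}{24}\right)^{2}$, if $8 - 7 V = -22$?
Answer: $\frac{1369}{49} \approx 27.939$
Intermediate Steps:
$V = \frac{30}{7}$ ($V = \frac{8}{7} - - \frac{22}{7} = \frac{8}{7} + \frac{22}{7} = \frac{30}{7} \approx 4.2857$)
$\left(V + \frac{24}{24}\right)^{2} = \left(\frac{30}{7} + \frac{24}{24}\right)^{2} = \left(\frac{30}{7} + 24 \cdot \frac{1}{24}\right)^{2} = \left(\frac{30}{7} + 1\right)^{2} = \left(\frac{37}{7}\right)^{2} = \frac{1369}{49}$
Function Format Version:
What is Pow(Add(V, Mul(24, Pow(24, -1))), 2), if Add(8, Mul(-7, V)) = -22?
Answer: Rational(1369, 49) ≈ 27.939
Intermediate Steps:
V = Rational(30, 7) (V = Add(Rational(8, 7), Mul(Rational(-1, 7), -22)) = Add(Rational(8, 7), Rational(22, 7)) = Rational(30, 7) ≈ 4.2857)
Pow(Add(V, Mul(24, Pow(24, -1))), 2) = Pow(Add(Rational(30, 7), Mul(24, Pow(24, -1))), 2) = Pow(Add(Rational(30, 7), Mul(24, Rational(1, 24))), 2) = Pow(Add(Rational(30, 7), 1), 2) = Pow(Rational(37, 7), 2) = Rational(1369, 49)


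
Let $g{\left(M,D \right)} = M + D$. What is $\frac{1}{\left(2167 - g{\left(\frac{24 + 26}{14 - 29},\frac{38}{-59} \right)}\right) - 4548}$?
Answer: $- \frac{177}{420733} \approx -0.00042069$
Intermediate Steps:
$g{\left(M,D \right)} = D + M$
$\frac{1}{\left(2167 - g{\left(\frac{24 + 26}{14 - 29},\frac{38}{-59} \right)}\right) - 4548} = \frac{1}{\left(2167 - \left(\frac{38}{-59} + \frac{24 + 26}{14 - 29}\right)\right) - 4548} = \frac{1}{\left(2167 - \left(38 \left(- \frac{1}{59}\right) + \frac{50}{-15}\right)\right) - 4548} = \frac{1}{\left(2167 - \left(- \frac{38}{59} + 50 \left(- \frac{1}{15}\right)\right)\right) - 4548} = \frac{1}{\left(2167 - \left(- \frac{38}{59} - \frac{10}{3}\right)\right) - 4548} = \frac{1}{\left(2167 - - \frac{704}{177}\right) - 4548} = \frac{1}{\left(2167 + \frac{704}{177}\right) - 4548} = \frac{1}{\frac{384263}{177} - 4548} = \frac{1}{- \frac{420733}{177}} = - \frac{177}{420733}$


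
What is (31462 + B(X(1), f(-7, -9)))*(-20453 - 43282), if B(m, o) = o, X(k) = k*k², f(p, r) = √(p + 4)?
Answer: -2005230570 - 63735*I*√3 ≈ -2.0052e+9 - 1.1039e+5*I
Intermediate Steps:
f(p, r) = √(4 + p)
X(k) = k³
(31462 + B(X(1), f(-7, -9)))*(-20453 - 43282) = (31462 + √(4 - 7))*(-20453 - 43282) = (31462 + √(-3))*(-63735) = (31462 + I*√3)*(-63735) = -2005230570 - 63735*I*√3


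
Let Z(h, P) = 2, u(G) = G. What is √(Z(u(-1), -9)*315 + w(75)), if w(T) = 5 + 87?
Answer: 19*√2 ≈ 26.870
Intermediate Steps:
w(T) = 92
√(Z(u(-1), -9)*315 + w(75)) = √(2*315 + 92) = √(630 + 92) = √722 = 19*√2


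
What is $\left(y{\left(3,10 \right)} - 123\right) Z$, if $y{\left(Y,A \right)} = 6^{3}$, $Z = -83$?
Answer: $-7719$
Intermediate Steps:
$y{\left(Y,A \right)} = 216$
$\left(y{\left(3,10 \right)} - 123\right) Z = \left(216 - 123\right) \left(-83\right) = 93 \left(-83\right) = -7719$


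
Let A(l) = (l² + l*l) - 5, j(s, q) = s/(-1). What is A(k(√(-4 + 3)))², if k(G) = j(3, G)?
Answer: 169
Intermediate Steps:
j(s, q) = -s (j(s, q) = s*(-1) = -s)
k(G) = -3 (k(G) = -1*3 = -3)
A(l) = -5 + 2*l² (A(l) = (l² + l²) - 5 = 2*l² - 5 = -5 + 2*l²)
A(k(√(-4 + 3)))² = (-5 + 2*(-3)²)² = (-5 + 2*9)² = (-5 + 18)² = 13² = 169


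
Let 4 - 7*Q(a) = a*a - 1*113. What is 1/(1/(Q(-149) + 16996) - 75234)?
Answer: -96888/7289271785 ≈ -1.3292e-5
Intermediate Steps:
Q(a) = 117/7 - a**2/7 (Q(a) = 4/7 - (a*a - 1*113)/7 = 4/7 - (a**2 - 113)/7 = 4/7 - (-113 + a**2)/7 = 4/7 + (113/7 - a**2/7) = 117/7 - a**2/7)
1/(1/(Q(-149) + 16996) - 75234) = 1/(1/((117/7 - 1/7*(-149)**2) + 16996) - 75234) = 1/(1/((117/7 - 1/7*22201) + 16996) - 75234) = 1/(1/((117/7 - 22201/7) + 16996) - 75234) = 1/(1/(-22084/7 + 16996) - 75234) = 1/(1/(96888/7) - 75234) = 1/(7/96888 - 75234) = 1/(-7289271785/96888) = -96888/7289271785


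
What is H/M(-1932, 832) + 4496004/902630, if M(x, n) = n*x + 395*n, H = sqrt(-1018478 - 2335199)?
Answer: 2248002/451315 - I*sqrt(3353677)/1278784 ≈ 4.981 - 0.0014321*I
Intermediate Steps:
H = I*sqrt(3353677) (H = sqrt(-3353677) = I*sqrt(3353677) ≈ 1831.3*I)
M(x, n) = 395*n + n*x
H/M(-1932, 832) + 4496004/902630 = (I*sqrt(3353677))/((832*(395 - 1932))) + 4496004/902630 = (I*sqrt(3353677))/((832*(-1537))) + 4496004*(1/902630) = (I*sqrt(3353677))/(-1278784) + 2248002/451315 = (I*sqrt(3353677))*(-1/1278784) + 2248002/451315 = -I*sqrt(3353677)/1278784 + 2248002/451315 = 2248002/451315 - I*sqrt(3353677)/1278784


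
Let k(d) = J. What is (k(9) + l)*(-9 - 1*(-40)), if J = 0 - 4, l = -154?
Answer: -4898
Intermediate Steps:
J = -4
k(d) = -4
(k(9) + l)*(-9 - 1*(-40)) = (-4 - 154)*(-9 - 1*(-40)) = -158*(-9 + 40) = -158*31 = -4898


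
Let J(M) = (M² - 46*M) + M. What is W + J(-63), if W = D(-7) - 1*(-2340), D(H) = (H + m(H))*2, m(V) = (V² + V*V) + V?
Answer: 9312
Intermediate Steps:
m(V) = V + 2*V² (m(V) = (V² + V²) + V = 2*V² + V = V + 2*V²)
J(M) = M² - 45*M
D(H) = 2*H + 2*H*(1 + 2*H) (D(H) = (H + H*(1 + 2*H))*2 = 2*H + 2*H*(1 + 2*H))
W = 2508 (W = 4*(-7)*(1 - 7) - 1*(-2340) = 4*(-7)*(-6) + 2340 = 168 + 2340 = 2508)
W + J(-63) = 2508 - 63*(-45 - 63) = 2508 - 63*(-108) = 2508 + 6804 = 9312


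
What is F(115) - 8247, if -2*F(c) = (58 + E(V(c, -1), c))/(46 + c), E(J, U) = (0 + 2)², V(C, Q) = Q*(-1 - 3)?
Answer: -1327798/161 ≈ -8247.2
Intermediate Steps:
V(C, Q) = -4*Q (V(C, Q) = Q*(-4) = -4*Q)
E(J, U) = 4 (E(J, U) = 2² = 4)
F(c) = -31/(46 + c) (F(c) = -(58 + 4)/(2*(46 + c)) = -31/(46 + c))
F(115) - 8247 = -31/(46 + 115) - 8247 = -31/161 - 8247 = -1327798/161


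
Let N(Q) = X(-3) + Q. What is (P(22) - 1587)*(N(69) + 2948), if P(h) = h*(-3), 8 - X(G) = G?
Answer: -5005284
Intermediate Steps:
X(G) = 8 - G
P(h) = -3*h
N(Q) = 11 + Q (N(Q) = (8 - 1*(-3)) + Q = (8 + 3) + Q = 11 + Q)
(P(22) - 1587)*(N(69) + 2948) = (-3*22 - 1587)*((11 + 69) + 2948) = (-66 - 1587)*(80 + 2948) = -1653*3028 = -5005284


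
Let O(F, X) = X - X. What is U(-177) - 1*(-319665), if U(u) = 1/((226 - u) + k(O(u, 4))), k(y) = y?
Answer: 128824996/403 ≈ 3.1967e+5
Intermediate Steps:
O(F, X) = 0
U(u) = 1/(226 - u) (U(u) = 1/((226 - u) + 0) = 1/(226 - u))
U(-177) - 1*(-319665) = 1/(226 - 1*(-177)) - 1*(-319665) = 1/(226 + 177) + 319665 = 1/403 + 319665 = 128824996/403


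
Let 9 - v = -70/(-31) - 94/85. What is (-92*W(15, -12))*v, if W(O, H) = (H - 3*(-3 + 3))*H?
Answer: -273955392/2635 ≈ -1.0397e+5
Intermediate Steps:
W(O, H) = H**2 (W(O, H) = (H - 3*0)*H = (H + 0)*H = H*H = H**2)
v = 20679/2635 (v = 9 - (-70/(-31) - 94/85) = 9 - (-70*(-1/31) - 94*1/85) = 9 - (70/31 - 94/85) = 9 - 1*3036/2635 = 9 - 3036/2635 = 20679/2635 ≈ 7.8478)
(-92*W(15, -12))*v = -92*(-12)**2*(20679/2635) = -92*144*(20679/2635) = -13248*20679/2635 = -273955392/2635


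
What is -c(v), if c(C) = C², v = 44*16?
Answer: -495616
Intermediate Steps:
v = 704
-c(v) = -1*704² = -1*495616 = -495616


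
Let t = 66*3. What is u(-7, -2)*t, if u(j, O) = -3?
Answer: -594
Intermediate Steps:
t = 198
u(-7, -2)*t = -3*198 = -594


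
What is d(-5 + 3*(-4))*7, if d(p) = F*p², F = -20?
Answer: -40460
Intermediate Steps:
d(p) = -20*p²
d(-5 + 3*(-4))*7 = -20*(-5 + 3*(-4))²*7 = -20*(-5 - 12)²*7 = -20*(-17)²*7 = -20*289*7 = -5780*7 = -40460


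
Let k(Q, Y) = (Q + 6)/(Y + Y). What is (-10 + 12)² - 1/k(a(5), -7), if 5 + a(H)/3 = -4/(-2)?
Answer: -⅔ ≈ -0.66667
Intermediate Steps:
a(H) = -9 (a(H) = -15 + 3*(-4/(-2)) = -15 + 3*(-4*(-½)) = -15 + 3*2 = -15 + 6 = -9)
k(Q, Y) = (6 + Q)/(2*Y) (k(Q, Y) = (6 + Q)/((2*Y)) = (6 + Q)*(1/(2*Y)) = (6 + Q)/(2*Y))
(-10 + 12)² - 1/k(a(5), -7) = (-10 + 12)² - 1/((½)*(6 - 9)/(-7)) = 2² - 1/((½)*(-⅐)*(-3)) = 4 - 1/3/14 = 4 - 1*14/3 = 4 - 14/3 = -⅔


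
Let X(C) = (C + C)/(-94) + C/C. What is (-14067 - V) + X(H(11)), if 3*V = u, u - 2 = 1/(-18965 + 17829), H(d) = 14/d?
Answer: -8261537865/587312 ≈ -14067.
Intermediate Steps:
u = 2271/1136 (u = 2 + 1/(-18965 + 17829) = 2 + 1/(-1136) = 2 - 1/1136 = 2271/1136 ≈ 1.9991)
X(C) = 1 - C/47 (X(C) = (2*C)*(-1/94) + 1 = -C/47 + 1 = 1 - C/47)
V = 757/1136 (V = (1/3)*(2271/1136) = 757/1136 ≈ 0.66637)
(-14067 - V) + X(H(11)) = (-14067 - 1*757/1136) + (1 - 14/(47*11)) = (-14067 - 757/1136) + (1 - 14/(47*11)) = -15980869/1136 + (1 - 1/47*14/11) = -15980869/1136 + (1 - 14/517) = -15980869/1136 + 503/517 = -8261537865/587312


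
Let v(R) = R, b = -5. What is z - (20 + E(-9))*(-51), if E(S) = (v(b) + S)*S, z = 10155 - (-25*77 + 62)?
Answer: 19464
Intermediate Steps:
z = 12018 (z = 10155 - (-1925 + 62) = 10155 - 1*(-1863) = 10155 + 1863 = 12018)
E(S) = S*(-5 + S) (E(S) = (-5 + S)*S = S*(-5 + S))
z - (20 + E(-9))*(-51) = 12018 - (20 - 9*(-5 - 9))*(-51) = 12018 - (20 - 9*(-14))*(-51) = 12018 - (20 + 126)*(-51) = 12018 - 146*(-51) = 12018 - 1*(-7446) = 12018 + 7446 = 19464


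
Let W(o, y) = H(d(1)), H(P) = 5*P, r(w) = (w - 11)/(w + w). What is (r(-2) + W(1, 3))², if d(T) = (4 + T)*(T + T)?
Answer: 45369/16 ≈ 2835.6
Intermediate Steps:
r(w) = (-11 + w)/(2*w) (r(w) = (-11 + w)/((2*w)) = (-11 + w)*(1/(2*w)) = (-11 + w)/(2*w))
d(T) = 2*T*(4 + T) (d(T) = (4 + T)*(2*T) = 2*T*(4 + T))
W(o, y) = 50 (W(o, y) = 5*(2*1*(4 + 1)) = 5*(2*1*5) = 5*10 = 50)
(r(-2) + W(1, 3))² = ((½)*(-11 - 2)/(-2) + 50)² = ((½)*(-½)*(-13) + 50)² = (13/4 + 50)² = (213/4)² = 45369/16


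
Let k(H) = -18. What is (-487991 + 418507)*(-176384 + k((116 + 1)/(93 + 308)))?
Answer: 12257116568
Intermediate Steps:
(-487991 + 418507)*(-176384 + k((116 + 1)/(93 + 308))) = (-487991 + 418507)*(-176384 - 18) = -69484*(-176402) = 12257116568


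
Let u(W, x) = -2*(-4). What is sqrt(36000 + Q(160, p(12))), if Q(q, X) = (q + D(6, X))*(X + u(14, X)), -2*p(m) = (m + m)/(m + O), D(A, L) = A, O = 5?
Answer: 2*sqrt(2688482)/17 ≈ 192.90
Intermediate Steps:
u(W, x) = 8
p(m) = -m/(5 + m) (p(m) = -(m + m)/(2*(m + 5)) = -2*m/(2*(5 + m)) = -m/(5 + m))
Q(q, X) = (6 + q)*(8 + X) (Q(q, X) = (q + 6)*(X + 8) = (6 + q)*(8 + X))
sqrt(36000 + Q(160, p(12))) = sqrt(36000 + (48 + 6*(-1*12/(5 + 12)) + 8*160 - 1*12/(5 + 12)*160)) = sqrt(36000 + (48 + 6*(-1*12/17) + 1280 - 1*12/17*160)) = sqrt(36000 + (48 + 6*(-1*12*1/17) + 1280 - 1*12*1/17*160)) = sqrt(36000 + (48 + 6*(-12/17) + 1280 - 12/17*160)) = sqrt(36000 + (48 - 72/17 + 1280 - 1920/17)) = sqrt(36000 + 20584/17) = sqrt(632584/17) = 2*sqrt(2688482)/17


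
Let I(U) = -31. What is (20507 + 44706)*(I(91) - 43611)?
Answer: -2846025746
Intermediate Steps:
(20507 + 44706)*(I(91) - 43611) = (20507 + 44706)*(-31 - 43611) = 65213*(-43642) = -2846025746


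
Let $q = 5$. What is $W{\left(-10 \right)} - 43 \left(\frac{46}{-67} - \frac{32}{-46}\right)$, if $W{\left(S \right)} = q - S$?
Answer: $\frac{22513}{1541} \approx 14.609$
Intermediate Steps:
$W{\left(S \right)} = 5 - S$
$W{\left(-10 \right)} - 43 \left(\frac{46}{-67} - \frac{32}{-46}\right) = \left(5 - -10\right) - 43 \left(\frac{46}{-67} - \frac{32}{-46}\right) = \left(5 + 10\right) - 43 \left(46 \left(- \frac{1}{67}\right) - - \frac{16}{23}\right) = 15 - 43 \left(- \frac{46}{67} + \frac{16}{23}\right) = 15 - \frac{602}{1541} = \frac{22513}{1541}$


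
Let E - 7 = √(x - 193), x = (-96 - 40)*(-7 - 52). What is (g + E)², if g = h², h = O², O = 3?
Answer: (88 + √7831)² ≈ 31150.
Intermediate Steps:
h = 9 (h = 3² = 9)
x = 8024 (x = -136*(-59) = 8024)
g = 81 (g = 9² = 81)
E = 7 + √7831 (E = 7 + √(8024 - 193) = 7 + √7831 ≈ 95.493)
(g + E)² = (81 + (7 + √7831))² = (88 + √7831)²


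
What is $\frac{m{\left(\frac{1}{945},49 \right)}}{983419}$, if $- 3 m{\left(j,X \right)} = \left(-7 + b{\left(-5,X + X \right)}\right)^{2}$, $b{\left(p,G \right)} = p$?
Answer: $- \frac{48}{983419} \approx -4.8809 \cdot 10^{-5}$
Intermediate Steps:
$m{\left(j,X \right)} = -48$ ($m{\left(j,X \right)} = - \frac{\left(-7 - 5\right)^{2}}{3} = - \frac{\left(-12\right)^{2}}{3} = \left(- \frac{1}{3}\right) 144 = -48$)
$\frac{m{\left(\frac{1}{945},49 \right)}}{983419} = - \frac{48}{983419}$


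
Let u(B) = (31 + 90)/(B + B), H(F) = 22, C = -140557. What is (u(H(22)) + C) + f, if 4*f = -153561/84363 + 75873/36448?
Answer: -576246411998279/4099816832 ≈ -1.4055e+5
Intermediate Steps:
u(B) = 121/(2*B) (u(B) = 121/((2*B)) = 121*(1/(2*B)) = 121/(2*B))
f = 267960857/4099816832 (f = (-153561/84363 + 75873/36448)/4 = (-153561*1/84363 + 75873*(1/36448))/4 = (-51187/28121 + 75873/36448)/4 = (¼)*(267960857/1024954208) = 267960857/4099816832 ≈ 0.065359)
(u(H(22)) + C) + f = ((121/2)/22 - 140557) + 267960857/4099816832 = ((121/2)*(1/22) - 140557) + 267960857/4099816832 = (11/4 - 140557) + 267960857/4099816832 = -562217/4 + 267960857/4099816832 = -576246411998279/4099816832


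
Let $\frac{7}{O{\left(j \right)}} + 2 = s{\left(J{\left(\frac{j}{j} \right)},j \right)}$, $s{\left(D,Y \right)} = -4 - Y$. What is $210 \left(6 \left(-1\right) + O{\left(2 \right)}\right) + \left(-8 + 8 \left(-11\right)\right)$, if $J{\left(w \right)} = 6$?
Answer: $- \frac{6159}{4} \approx -1539.8$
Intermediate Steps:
$O{\left(j \right)} = \frac{7}{-6 - j}$ ($O{\left(j \right)} = \frac{7}{-2 - \left(4 + j\right)} = \frac{7}{-6 - j}$)
$210 \left(6 \left(-1\right) + O{\left(2 \right)}\right) + \left(-8 + 8 \left(-11\right)\right) = 210 \left(6 \left(-1\right) - \frac{7}{6 + 2}\right) + \left(-8 + 8 \left(-11\right)\right) = 210 \left(-6 - \frac{7}{8}\right) - 96 = 210 \left(- \frac{55}{8}\right) - 96 = - \frac{5775}{4} - 96 = - \frac{6159}{4}$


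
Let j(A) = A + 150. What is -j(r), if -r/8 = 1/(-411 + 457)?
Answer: -3446/23 ≈ -149.83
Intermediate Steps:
r = -4/23 (r = -8/(-411 + 457) = -8/46 = -8*1/46 = -4/23 ≈ -0.17391)
j(A) = 150 + A
-j(r) = -(150 - 4/23) = -1*3446/23 = -3446/23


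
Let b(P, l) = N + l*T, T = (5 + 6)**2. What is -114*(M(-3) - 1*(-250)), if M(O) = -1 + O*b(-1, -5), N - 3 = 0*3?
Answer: -234270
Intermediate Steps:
T = 121 (T = 11**2 = 121)
N = 3 (N = 3 + 0*3 = 3 + 0 = 3)
b(P, l) = 3 + 121*l (b(P, l) = 3 + l*121 = 3 + 121*l)
M(O) = -1 - 602*O (M(O) = -1 + O*(3 + 121*(-5)) = -1 + O*(3 - 605) = -1 + O*(-602) = -1 - 602*O)
-114*(M(-3) - 1*(-250)) = -114*((-1 - 602*(-3)) - 1*(-250)) = -114*((-1 + 1806) + 250) = -114*(1805 + 250) = -114*2055 = -234270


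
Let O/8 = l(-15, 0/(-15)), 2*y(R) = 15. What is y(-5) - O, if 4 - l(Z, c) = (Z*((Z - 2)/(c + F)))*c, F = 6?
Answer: -49/2 ≈ -24.500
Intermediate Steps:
y(R) = 15/2 (y(R) = (½)*15 = 15/2)
l(Z, c) = 4 - Z*c*(-2 + Z)/(6 + c) (l(Z, c) = 4 - Z*((Z - 2)/(c + 6))*c = 4 - Z*((-2 + Z)/(6 + c))*c = 4 - Z*(-2 + Z)/(6 + c)*c = 4 - Z*c*(-2 + Z)/(6 + c))
O = 32 (O = 8*((24 + 4*(0/(-15)) - 1*0/(-15)*(-15)² + 2*(-15)*(0/(-15)))/(6 + 0/(-15))) = 8*((24 + 4*(0*(-1/15)) - 1*0*(-1/15)*225 + 2*(-15)*(0*(-1/15)))/(6 + 0*(-1/15))) = 8*((24 + 4*0 - 1*0*225 + 2*(-15)*0)/(6 + 0)) = 8*((24 + 0 + 0 + 0)/6) = 8*((⅙)*24) = 8*4 = 32)
y(-5) - O = 15/2 - 1*32 = 15/2 - 32 = -49/2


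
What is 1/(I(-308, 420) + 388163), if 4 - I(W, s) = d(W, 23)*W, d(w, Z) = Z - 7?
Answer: 1/393095 ≈ 2.5439e-6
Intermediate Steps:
d(w, Z) = -7 + Z
I(W, s) = 4 - 16*W (I(W, s) = 4 - (-7 + 23)*W = 4 - 16*W)
1/(I(-308, 420) + 388163) = 1/((4 - 16*(-308)) + 388163) = 1/((4 + 4928) + 388163) = 1/(4932 + 388163) = 1/393095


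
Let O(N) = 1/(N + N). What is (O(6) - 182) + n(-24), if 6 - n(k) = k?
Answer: -1823/12 ≈ -151.92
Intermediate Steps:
O(N) = 1/(2*N)
n(k) = 6 - k
(O(6) - 182) + n(-24) = ((½)/6 - 182) + (6 - 1*(-24)) = ((½)*(⅙) - 182) + (6 + 24) = (1/12 - 182) + 30 = -2183/12 + 30 = -1823/12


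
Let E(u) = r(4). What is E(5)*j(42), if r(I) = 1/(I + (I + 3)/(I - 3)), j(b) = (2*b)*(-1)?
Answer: -84/11 ≈ -7.6364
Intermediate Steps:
j(b) = -2*b
r(I) = 1/(I + (3 + I)/(-3 + I))
E(u) = 1/11 (E(u) = (-3 + 4)/(3 + 4² - 2*4) = 1/(3 + 16 - 8) = 1/11)
E(5)*j(42) = (-2*42)/11 = (1/11)*(-84) = -84/11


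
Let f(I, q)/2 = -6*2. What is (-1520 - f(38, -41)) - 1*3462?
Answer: -4958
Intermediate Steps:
f(I, q) = -24 (f(I, q) = 2*(-6*2) = 2*(-12) = -24)
(-1520 - f(38, -41)) - 1*3462 = (-1520 - 1*(-24)) - 1*3462 = (-1520 + 24) - 3462 = -1496 - 3462 = -4958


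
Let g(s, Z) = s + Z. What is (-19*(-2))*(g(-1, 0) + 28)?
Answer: 1026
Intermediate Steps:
g(s, Z) = Z + s
(-19*(-2))*(g(-1, 0) + 28) = (-19*(-2))*((0 - 1) + 28) = 38*(-1 + 28) = 38*27 = 1026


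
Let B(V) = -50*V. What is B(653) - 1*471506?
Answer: -504156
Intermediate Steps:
B(653) - 1*471506 = -50*653 - 1*471506 = -32650 - 471506 = -504156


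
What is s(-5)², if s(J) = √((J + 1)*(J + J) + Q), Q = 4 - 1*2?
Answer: 42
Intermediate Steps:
Q = 2 (Q = 4 - 2 = 2)
s(J) = √(2 + 2*J*(1 + J)) (s(J) = √((J + 1)*(J + J) + 2) = √((1 + J)*(2*J) + 2) = √(2*J*(1 + J) + 2) = √(2 + 2*J*(1 + J)))
s(-5)² = (√(2 + 2*(-5) + 2*(-5)²))² = (√(2 - 10 + 2*25))² = (√(2 - 10 + 50))² = (√42)² = 42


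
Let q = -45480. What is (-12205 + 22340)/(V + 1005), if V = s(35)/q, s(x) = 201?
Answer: 153646600/15235733 ≈ 10.085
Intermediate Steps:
V = -67/15160 (V = 201/(-45480) = 201*(-1/45480) = -67/15160 ≈ -0.0044195)
(-12205 + 22340)/(V + 1005) = (-12205 + 22340)/(-67/15160 + 1005) = 10135/(15235733/15160) = 10135*(15160/15235733) = 153646600/15235733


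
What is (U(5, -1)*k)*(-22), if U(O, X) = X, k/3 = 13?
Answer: 858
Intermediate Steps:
k = 39 (k = 3*13 = 39)
(U(5, -1)*k)*(-22) = -1*39*(-22) = -39*(-22) = 858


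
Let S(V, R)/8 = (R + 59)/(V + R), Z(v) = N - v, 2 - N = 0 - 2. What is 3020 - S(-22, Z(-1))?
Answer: 51852/17 ≈ 3050.1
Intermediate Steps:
N = 4 (N = 2 - (0 - 2) = 2 - 1*(-2) = 2 + 2 = 4)
Z(v) = 4 - v
S(V, R) = 8*(59 + R)/(R + V) (S(V, R) = 8*((R + 59)/(V + R)) = 8*((59 + R)/(R + V)) = 8*(59 + R)/(R + V))
3020 - S(-22, Z(-1)) = 3020 - 8*(59 + (4 - 1*(-1)))/((4 - 1*(-1)) - 22) = 3020 - 8*(59 + (4 + 1))/((4 + 1) - 22) = 3020 - 8*(59 + 5)/(5 - 22) = 3020 - 8*64/(-17) = 3020 - 8*(-1)*64/17 = 3020 - 1*(-512/17) = 3020 + 512/17 = 51852/17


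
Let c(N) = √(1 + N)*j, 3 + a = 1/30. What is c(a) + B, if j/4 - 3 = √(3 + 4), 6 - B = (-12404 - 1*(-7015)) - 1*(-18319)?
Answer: -12924 + 2*I*√1770*(3 + √7)/15 ≈ -12924.0 + 31.67*I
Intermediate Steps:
B = -12924 (B = 6 - ((-12404 - 1*(-7015)) - 1*(-18319)) = 6 - ((-12404 + 7015) + 18319) = 6 - (-5389 + 18319) = 6 - 1*12930 = 6 - 12930 = -12924)
a = -89/30 (a = -3 + 1/30 = -89/30 ≈ -2.9667)
j = 12 + 4*√7 (j = 12 + 4*√(3 + 4) = 12 + 4*√7 ≈ 22.583)
c(N) = √(1 + N)*(12 + 4*√7)
c(a) + B = 4*√(1 - 89/30)*(3 + √7) - 12924 = 4*√(-59/30)*(3 + √7) - 12924 = 4*(I*√1770/30)*(3 + √7) - 12924 = 2*I*√1770*(3 + √7)/15 - 12924 = -12924 + 2*I*√1770*(3 + √7)/15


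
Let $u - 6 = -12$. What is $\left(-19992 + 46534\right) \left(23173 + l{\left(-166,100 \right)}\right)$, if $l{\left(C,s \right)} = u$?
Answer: $614898514$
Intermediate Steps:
$u = -6$ ($u = 6 - 12 = -6$)
$l{\left(C,s \right)} = -6$
$\left(-19992 + 46534\right) \left(23173 + l{\left(-166,100 \right)}\right) = \left(-19992 + 46534\right) \left(23173 - 6\right) = 26542 \cdot 23167 = 614898514$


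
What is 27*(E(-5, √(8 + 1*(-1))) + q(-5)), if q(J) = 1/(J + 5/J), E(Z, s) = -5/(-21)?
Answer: 27/14 ≈ 1.9286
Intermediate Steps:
E(Z, s) = 5/21 (E(Z, s) = -5*(-1/21) = 5/21)
27*(E(-5, √(8 + 1*(-1))) + q(-5)) = 27*(5/21 - 5/(5 + (-5)²)) = 27*(5/21 - 5/(5 + 25)) = 27*(5/21 - 5/30) = 27*(5/21 - 5*1/30) = 27*(5/21 - ⅙) = 27*(1/14) = 27/14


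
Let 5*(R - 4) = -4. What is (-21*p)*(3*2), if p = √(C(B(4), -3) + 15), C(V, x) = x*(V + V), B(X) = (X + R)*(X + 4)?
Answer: -126*I*√8265/5 ≈ -2291.0*I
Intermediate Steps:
R = 16/5 (R = 4 + (⅕)*(-4) = 4 - ⅘ = 16/5 ≈ 3.2000)
B(X) = (4 + X)*(16/5 + X) (B(X) = (X + 16/5)*(X + 4) = (16/5 + X)*(4 + X) = (4 + X)*(16/5 + X))
C(V, x) = 2*V*x (C(V, x) = x*(2*V) = 2*V*x)
p = I*√8265/5 (p = √(2*(64/5 + 4² + (36/5)*4)*(-3) + 15) = √(2*(64/5 + 16 + 144/5)*(-3) + 15) = √(2*(288/5)*(-3) + 15) = √(-1728/5 + 15) = √(-1653/5) = I*√8265/5 ≈ 18.182*I)
(-21*p)*(3*2) = (-21*I*√8265/5)*(3*2) = -21*I*√8265/5*6 = -126*I*√8265/5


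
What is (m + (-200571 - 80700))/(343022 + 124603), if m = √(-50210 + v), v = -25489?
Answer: -3233/5375 + I*√8411/155875 ≈ -0.60149 + 0.00058837*I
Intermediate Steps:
m = 3*I*√8411 (m = √(-50210 - 25489) = √(-75699) = 3*I*√8411 ≈ 275.13*I)
(m + (-200571 - 80700))/(343022 + 124603) = (3*I*√8411 + (-200571 - 80700))/(343022 + 124603) = (3*I*√8411 - 281271)/467625 = (-281271 + 3*I*√8411)*(1/467625) = -3233/5375 + I*√8411/155875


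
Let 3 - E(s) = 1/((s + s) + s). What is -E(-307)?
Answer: -2764/921 ≈ -3.0011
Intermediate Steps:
E(s) = 3 - 1/(3*s) (E(s) = 3 - 1/((s + s) + s) = 3 - 1/(2*s + s) = 3 - 1/(3*s))
-E(-307) = -(3 - 1/3/(-307)) = -(3 - 1/3*(-1/307)) = -(3 + 1/921) = -1*2764/921 = -2764/921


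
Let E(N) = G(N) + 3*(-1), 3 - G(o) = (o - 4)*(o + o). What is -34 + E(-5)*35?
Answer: -3184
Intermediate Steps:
G(o) = 3 - 2*o*(-4 + o) (G(o) = 3 - (o - 4)*(o + o) = 3 - (-4 + o)*2*o = 3 - 2*o*(-4 + o))
E(N) = -2*N² + 8*N (E(N) = (3 - 2*N² + 8*N) + 3*(-1) = (3 - 2*N² + 8*N) - 3 = -2*N² + 8*N)
-34 + E(-5)*35 = -34 + (2*(-5)*(4 - 1*(-5)))*35 = -34 + (2*(-5)*(4 + 5))*35 = -34 + (2*(-5)*9)*35 = -34 - 90*35 = -34 - 3150 = -3184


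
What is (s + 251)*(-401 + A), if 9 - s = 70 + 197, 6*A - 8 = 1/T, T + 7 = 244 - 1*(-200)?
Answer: 7335475/2622 ≈ 2797.7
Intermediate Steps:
T = 437 (T = -7 + (244 - 1*(-200)) = -7 + (244 + 200) = -7 + 444 = 437)
A = 3497/2622 (A = 4/3 + (⅙)/437 = 4/3 + (⅙)*(1/437) = 4/3 + 1/2622 = 3497/2622 ≈ 1.3337)
s = -258 (s = 9 - (70 + 197) = 9 - 1*267 = 9 - 267 = -258)
(s + 251)*(-401 + A) = (-258 + 251)*(-401 + 3497/2622) = -7*(-1047925/2622) = 7335475/2622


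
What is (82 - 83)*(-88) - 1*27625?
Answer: -27537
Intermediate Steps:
(82 - 83)*(-88) - 1*27625 = -1*(-88) - 27625 = 88 - 27625 = -27537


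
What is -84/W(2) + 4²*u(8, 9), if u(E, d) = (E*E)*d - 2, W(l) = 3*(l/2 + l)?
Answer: 27524/3 ≈ 9174.7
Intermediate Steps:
W(l) = 9*l/2 (W(l) = 3*(l*(½) + l) = 3*(l/2 + l) = 3*(3*l/2) = 9*l/2)
u(E, d) = -2 + d*E² (u(E, d) = E²*d - 2 = d*E² - 2 = -2 + d*E²)
-84/W(2) + 4²*u(8, 9) = -84/((9/2)*2) + 4²*(-2 + 9*8²) = -84/9 + 16*(-2 + 9*64) = -84*⅑ + 16*(-2 + 576) = -28/3 + 16*574 = -28/3 + 9184 = 27524/3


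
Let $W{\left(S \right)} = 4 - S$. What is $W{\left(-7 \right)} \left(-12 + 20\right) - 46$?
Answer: $42$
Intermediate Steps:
$W{\left(-7 \right)} \left(-12 + 20\right) - 46 = \left(4 - -7\right) \left(-12 + 20\right) - 46 = \left(4 + 7\right) 8 - 46 = 11 \cdot 8 - 46 = 88 - 46 = 42$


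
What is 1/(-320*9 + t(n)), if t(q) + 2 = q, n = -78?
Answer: -1/2960 ≈ -0.00033784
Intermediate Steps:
t(q) = -2 + q
1/(-320*9 + t(n)) = 1/(-320*9 + (-2 - 78)) = 1/(-2880 - 80) = 1/(-2960) = -1/2960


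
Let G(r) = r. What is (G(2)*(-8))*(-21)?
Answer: 336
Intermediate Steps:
(G(2)*(-8))*(-21) = (2*(-8))*(-21) = -16*(-21) = 336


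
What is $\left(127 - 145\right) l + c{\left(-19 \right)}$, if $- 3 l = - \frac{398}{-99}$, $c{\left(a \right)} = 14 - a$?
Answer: $\frac{1885}{33} \approx 57.121$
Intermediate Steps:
$l = - \frac{398}{297}$ ($l = - \frac{\left(-398\right) \frac{1}{-99}}{3} = - \frac{\left(-398\right) \left(- \frac{1}{99}\right)}{3} = \left(- \frac{1}{3}\right) \frac{398}{99} = - \frac{398}{297} \approx -1.3401$)
$\left(127 - 145\right) l + c{\left(-19 \right)} = \left(127 - 145\right) \left(- \frac{398}{297}\right) + \left(14 - -19\right) = \left(-18\right) \left(- \frac{398}{297}\right) + \left(14 + 19\right) = \frac{796}{33} + 33 = \frac{1885}{33}$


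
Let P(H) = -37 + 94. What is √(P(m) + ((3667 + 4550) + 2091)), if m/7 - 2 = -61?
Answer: √10365 ≈ 101.81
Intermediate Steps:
m = -413 (m = 14 + 7*(-61) = 14 - 427 = -413)
P(H) = 57
√(P(m) + ((3667 + 4550) + 2091)) = √(57 + ((3667 + 4550) + 2091)) = √(57 + (8217 + 2091)) = √(57 + 10308) = √10365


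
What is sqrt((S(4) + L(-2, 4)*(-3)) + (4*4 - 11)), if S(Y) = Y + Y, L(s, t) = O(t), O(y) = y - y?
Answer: sqrt(13) ≈ 3.6056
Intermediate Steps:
O(y) = 0
L(s, t) = 0
S(Y) = 2*Y
sqrt((S(4) + L(-2, 4)*(-3)) + (4*4 - 11)) = sqrt((2*4 + 0*(-3)) + (4*4 - 11)) = sqrt((8 + 0) + (16 - 11)) = sqrt(8 + 5) = sqrt(13)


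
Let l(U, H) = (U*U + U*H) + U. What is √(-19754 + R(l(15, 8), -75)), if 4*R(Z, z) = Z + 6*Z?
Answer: 2*I*√4781 ≈ 138.29*I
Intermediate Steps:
l(U, H) = U + U² + H*U (l(U, H) = (U² + H*U) + U = U + U² + H*U)
R(Z, z) = 7*Z/4 (R(Z, z) = (Z + 6*Z)/4 = (7*Z)/4 = 7*Z/4)
√(-19754 + R(l(15, 8), -75)) = √(-19754 + 7*(15*(1 + 8 + 15))/4) = √(-19754 + 7*(15*24)/4) = √(-19754 + (7/4)*360) = √(-19754 + 630) = √(-19124) = 2*I*√4781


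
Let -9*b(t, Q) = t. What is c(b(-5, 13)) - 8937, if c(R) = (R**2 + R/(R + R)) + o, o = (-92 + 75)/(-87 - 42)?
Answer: -62248591/6966 ≈ -8936.1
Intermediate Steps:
b(t, Q) = -t/9
o = 17/129 (o = -17/(-129) = -17*(-1/129) = 17/129 ≈ 0.13178)
c(R) = 163/258 + R**2 (c(R) = (R**2 + R/(R + R)) + 17/129 = (R**2 + R/((2*R))) + 17/129 = (R**2 + (1/(2*R))*R) + 17/129 = (R**2 + 1/2) + 17/129 = (1/2 + R**2) + 17/129 = 163/258 + R**2)
c(b(-5, 13)) - 8937 = (163/258 + (-1/9*(-5))**2) - 8937 = (163/258 + (5/9)**2) - 8937 = (163/258 + 25/81) - 8937 = 6551/6966 - 8937 = -62248591/6966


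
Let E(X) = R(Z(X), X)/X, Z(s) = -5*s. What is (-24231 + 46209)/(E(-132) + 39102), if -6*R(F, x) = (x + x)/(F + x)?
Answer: 34813152/61937567 ≈ 0.56207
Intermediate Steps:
R(F, x) = -x/(3*(F + x)) (R(F, x) = -(x + x)/(6*(F + x)) = -2*x/(6*(F + x)) = -x/(3*(F + x)))
E(X) = 1/(12*X) (E(X) = (-X/(3*(-5*X) + 3*X))/X = (-X/(-15*X + 3*X))/X = (-X/((-12*X)))/X = (-X*(-1/(12*X)))/X = 1/(12*X))
(-24231 + 46209)/(E(-132) + 39102) = (-24231 + 46209)/((1/12)/(-132) + 39102) = 21978/((1/12)*(-1/132) + 39102) = 21978/(-1/1584 + 39102) = 21978/(61937567/1584) = 21978*(1584/61937567) = 34813152/61937567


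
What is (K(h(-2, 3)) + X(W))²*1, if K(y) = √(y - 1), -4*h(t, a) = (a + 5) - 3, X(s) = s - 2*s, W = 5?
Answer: 91/4 - 15*I ≈ 22.75 - 15.0*I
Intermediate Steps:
X(s) = -s
h(t, a) = -½ - a/4 (h(t, a) = -((a + 5) - 3)/4 = -((5 + a) - 3)/4 = -(2 + a)/4 = -½ - a/4)
K(y) = √(-1 + y)
(K(h(-2, 3)) + X(W))²*1 = (√(-1 + (-½ - ¼*3)) - 1*5)²*1 = (√(-1 + (-½ - ¾)) - 5)²*1 = (√(-1 - 5/4) - 5)²*1 = (√(-9/4) - 5)²*1 = (3*I/2 - 5)²*1 = (-5 + 3*I/2)²*1 = (-5 + 3*I/2)²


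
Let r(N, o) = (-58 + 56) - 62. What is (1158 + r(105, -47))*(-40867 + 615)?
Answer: -44035688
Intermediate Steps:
r(N, o) = -64 (r(N, o) = -2 - 62 = -64)
(1158 + r(105, -47))*(-40867 + 615) = (1158 - 64)*(-40867 + 615) = 1094*(-40252) = -44035688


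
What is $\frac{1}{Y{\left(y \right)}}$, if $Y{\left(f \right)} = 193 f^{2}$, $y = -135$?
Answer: $\frac{1}{3517425} \approx 2.843 \cdot 10^{-7}$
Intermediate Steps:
$\frac{1}{Y{\left(y \right)}} = \frac{1}{193 \left(-135\right)^{2}} = \frac{1}{193 \cdot 18225} = \frac{1}{3517425}$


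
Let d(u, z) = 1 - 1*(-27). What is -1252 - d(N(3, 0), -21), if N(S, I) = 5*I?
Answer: -1280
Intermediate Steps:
d(u, z) = 28 (d(u, z) = 1 + 27 = 28)
-1252 - d(N(3, 0), -21) = -1252 - 1*28 = -1252 - 28 = -1280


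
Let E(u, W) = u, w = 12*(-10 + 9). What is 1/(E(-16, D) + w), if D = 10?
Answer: -1/28 ≈ -0.035714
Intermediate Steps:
w = -12 (w = 12*(-1) = -12)
1/(E(-16, D) + w) = 1/(-16 - 12) = 1/(-28) = -1/28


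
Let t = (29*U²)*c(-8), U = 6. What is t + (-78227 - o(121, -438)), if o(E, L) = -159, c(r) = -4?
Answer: -82244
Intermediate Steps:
t = -4176 (t = (29*6²)*(-4) = (29*36)*(-4) = 1044*(-4) = -4176)
t + (-78227 - o(121, -438)) = -4176 + (-78227 - 1*(-159)) = -4176 + (-78227 + 159) = -4176 - 78068 = -82244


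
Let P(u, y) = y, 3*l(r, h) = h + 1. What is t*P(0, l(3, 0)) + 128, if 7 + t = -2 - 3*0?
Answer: 125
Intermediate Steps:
l(r, h) = ⅓ + h/3 (l(r, h) = (h + 1)/3 = (1 + h)/3 = ⅓ + h/3)
t = -9 (t = -7 + (-2 - 3*0) = -7 + (-2 + 0) = -7 - 2 = -9)
t*P(0, l(3, 0)) + 128 = -9*(⅓ + (⅓)*0) + 128 = -9*(⅓ + 0) + 128 = -9*⅓ + 128 = -3 + 128 = 125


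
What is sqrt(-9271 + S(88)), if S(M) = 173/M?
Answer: 5*I*sqrt(717794)/44 ≈ 96.276*I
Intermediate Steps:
sqrt(-9271 + S(88)) = sqrt(-9271 + 173/88) = sqrt(-815675/88) = 5*I*sqrt(717794)/44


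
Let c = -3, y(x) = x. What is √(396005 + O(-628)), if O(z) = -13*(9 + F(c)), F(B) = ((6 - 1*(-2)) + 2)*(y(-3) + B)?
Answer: 2*√99167 ≈ 629.82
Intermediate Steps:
F(B) = -30 + 10*B (F(B) = ((6 - 1*(-2)) + 2)*(-3 + B) = ((6 + 2) + 2)*(-3 + B) = (8 + 2)*(-3 + B) = 10*(-3 + B) = -30 + 10*B)
O(z) = 663 (O(z) = -13*(9 + (-30 + 10*(-3))) = -13*(9 + (-30 - 30)) = -13*(9 - 60) = -13*(-51) = 663)
√(396005 + O(-628)) = √(396005 + 663) = √396668 = 2*√99167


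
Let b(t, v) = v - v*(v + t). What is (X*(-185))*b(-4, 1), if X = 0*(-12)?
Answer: 0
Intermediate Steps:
b(t, v) = v - v*(t + v)
X = 0
(X*(-185))*b(-4, 1) = (0*(-185))*(1*(1 - 1*(-4) - 1*1)) = 0*(1*(1 + 4 - 1)) = 0*(1*4) = 0*4 = 0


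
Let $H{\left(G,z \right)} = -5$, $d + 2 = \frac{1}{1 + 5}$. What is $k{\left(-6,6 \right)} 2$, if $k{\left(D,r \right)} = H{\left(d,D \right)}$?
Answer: $-10$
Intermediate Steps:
$d = - \frac{11}{6}$ ($d = -2 + \frac{1}{1 + 5} = -2 + \frac{1}{6} = - \frac{11}{6} \approx -1.8333$)
$k{\left(D,r \right)} = -5$
$k{\left(-6,6 \right)} 2 = \left(-5\right) 2 = -10$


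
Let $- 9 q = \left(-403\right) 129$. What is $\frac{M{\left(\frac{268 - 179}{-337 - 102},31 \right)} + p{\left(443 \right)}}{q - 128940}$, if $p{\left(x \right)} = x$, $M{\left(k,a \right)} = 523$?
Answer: $- \frac{2898}{369491} \approx -0.0078432$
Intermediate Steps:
$q = \frac{17329}{3}$ ($q = - \frac{\left(-403\right) 129}{9} = \left(- \frac{1}{9}\right) \left(-51987\right) = \frac{17329}{3} \approx 5776.3$)
$\frac{M{\left(\frac{268 - 179}{-337 - 102},31 \right)} + p{\left(443 \right)}}{q - 128940} = \frac{523 + 443}{\frac{17329}{3} - 128940} = \frac{966}{- \frac{369491}{3}} = 966 \left(- \frac{3}{369491}\right) = - \frac{2898}{369491}$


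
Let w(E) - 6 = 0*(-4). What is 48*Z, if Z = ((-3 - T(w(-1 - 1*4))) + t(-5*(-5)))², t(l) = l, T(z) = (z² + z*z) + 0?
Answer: 120000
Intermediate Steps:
w(E) = 6 (w(E) = 6 + 0*(-4) = 6 + 0 = 6)
T(z) = 2*z² (T(z) = (z² + z²) + 0 = 2*z² + 0 = 2*z²)
Z = 2500 (Z = ((-3 - 2*6²) - 5*(-5))² = ((-3 - 2*36) + 25)² = ((-3 - 1*72) + 25)² = ((-3 - 72) + 25)² = (-75 + 25)² = (-50)² = 2500)
48*Z = 48*2500 = 120000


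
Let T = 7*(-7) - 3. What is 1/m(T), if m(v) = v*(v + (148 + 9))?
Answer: -1/5460 ≈ -0.00018315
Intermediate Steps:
T = -52 (T = -49 - 3 = -52)
m(v) = v*(157 + v) (m(v) = v*(v + 157) = v*(157 + v))
1/m(T) = 1/(-52*(157 - 52)) = 1/(-52*105) = 1/(-5460) = -1/5460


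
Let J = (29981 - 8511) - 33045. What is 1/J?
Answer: -1/11575 ≈ -8.6393e-5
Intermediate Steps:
J = -11575 (J = 21470 - 33045 = -11575)
1/J = 1/(-11575) = -1/11575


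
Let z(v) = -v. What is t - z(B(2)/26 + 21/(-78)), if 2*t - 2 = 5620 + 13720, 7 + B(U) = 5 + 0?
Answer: 251437/26 ≈ 9670.7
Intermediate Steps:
B(U) = -2 (B(U) = -7 + (5 + 0) = -7 + 5 = -2)
t = 9671 (t = 1 + (5620 + 13720)/2 = 1 + (½)*19340 = 1 + 9670 = 9671)
t - z(B(2)/26 + 21/(-78)) = 9671 - (-1)*(-2/26 + 21/(-78)) = 9671 - (-1)*(-2*1/26 + 21*(-1/78)) = 9671 - (-1)*(-1/13 - 7/26) = 9671 - (-1)*(-9)/26 = 9671 - 1*9/26 = 9671 - 9/26 = 251437/26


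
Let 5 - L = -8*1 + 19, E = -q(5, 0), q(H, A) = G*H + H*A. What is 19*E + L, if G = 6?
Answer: -576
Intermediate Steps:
q(H, A) = 6*H + A*H (q(H, A) = 6*H + H*A = 6*H + A*H)
E = -30 (E = -5*(6 + 0) = -5*6 = -1*30 = -30)
L = -6 (L = 5 - (-8*1 + 19) = 5 - (-8 + 19) = 5 - 1*11 = 5 - 11 = -6)
19*E + L = 19*(-30) - 6 = -570 - 6 = -576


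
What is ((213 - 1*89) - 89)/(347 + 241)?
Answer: 5/84 ≈ 0.059524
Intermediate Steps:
((213 - 1*89) - 89)/(347 + 241) = ((213 - 89) - 89)/588 = (124 - 89)*(1/588) = 35*(1/588) = 5/84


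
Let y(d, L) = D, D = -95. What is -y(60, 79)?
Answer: 95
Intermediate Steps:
y(d, L) = -95
-y(60, 79) = -1*(-95) = 95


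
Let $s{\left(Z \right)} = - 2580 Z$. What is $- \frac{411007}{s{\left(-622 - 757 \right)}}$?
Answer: $- \frac{411007}{3557820} \approx -0.11552$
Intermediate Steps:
$- \frac{411007}{s{\left(-622 - 757 \right)}} = - \frac{411007}{\left(-2580\right) \left(-622 - 757\right)} = - \frac{411007}{\left(-2580\right) \left(-1379\right)} = - \frac{411007}{3557820}$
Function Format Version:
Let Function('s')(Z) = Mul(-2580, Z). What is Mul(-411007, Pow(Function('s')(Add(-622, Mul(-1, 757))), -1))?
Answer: Rational(-411007, 3557820) ≈ -0.11552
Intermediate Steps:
Mul(-411007, Pow(Function('s')(Add(-622, Mul(-1, 757))), -1)) = Mul(-411007, Pow(Mul(-2580, Add(-622, Mul(-1, 757))), -1)) = Mul(-411007, Pow(Mul(-2580, Add(-622, -757)), -1)) = Mul(-411007, Pow(Mul(-2580, -1379), -1)) = Mul(-411007, Pow(3557820, -1)) = Mul(-411007, Rational(1, 3557820)) = Rational(-411007, 3557820)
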